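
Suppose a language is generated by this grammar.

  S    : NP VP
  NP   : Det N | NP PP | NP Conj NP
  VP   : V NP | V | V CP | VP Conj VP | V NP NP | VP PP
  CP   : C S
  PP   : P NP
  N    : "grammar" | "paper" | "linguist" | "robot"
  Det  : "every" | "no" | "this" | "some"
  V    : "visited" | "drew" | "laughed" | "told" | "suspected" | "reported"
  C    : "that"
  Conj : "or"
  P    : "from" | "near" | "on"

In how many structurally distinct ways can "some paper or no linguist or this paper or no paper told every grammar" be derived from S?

Two of the 5 distinct bracketings:
[S [NP [NP [Det some] [N paper]] [Conj or] [NP [NP [Det no] [N linguist]] [Conj or] [NP [NP [Det this] [N paper]] [Conj or] [NP [Det no] [N paper]]]]] [VP [V told] [NP [Det every] [N grammar]]]]
[S [NP [NP [Det some] [N paper]] [Conj or] [NP [NP [NP [Det no] [N linguist]] [Conj or] [NP [Det this] [N paper]]] [Conj or] [NP [Det no] [N paper]]]] [VP [V told] [NP [Det every] [N grammar]]]]
The trees differ in how a recursive rule is bracketed over the same span.

5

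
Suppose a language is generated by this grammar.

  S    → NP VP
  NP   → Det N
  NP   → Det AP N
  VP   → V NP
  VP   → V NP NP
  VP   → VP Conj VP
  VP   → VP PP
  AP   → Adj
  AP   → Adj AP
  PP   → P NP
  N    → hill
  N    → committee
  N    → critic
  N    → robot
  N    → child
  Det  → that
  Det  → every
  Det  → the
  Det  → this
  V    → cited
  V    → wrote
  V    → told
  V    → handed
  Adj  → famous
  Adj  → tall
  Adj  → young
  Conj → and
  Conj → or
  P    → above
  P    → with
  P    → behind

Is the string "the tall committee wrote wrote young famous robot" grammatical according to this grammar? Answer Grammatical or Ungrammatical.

Ungrammatical

A V word can never sit immediately before a V word in any string this grammar generates, so the substring 'wrote wrote' rules out a derivation.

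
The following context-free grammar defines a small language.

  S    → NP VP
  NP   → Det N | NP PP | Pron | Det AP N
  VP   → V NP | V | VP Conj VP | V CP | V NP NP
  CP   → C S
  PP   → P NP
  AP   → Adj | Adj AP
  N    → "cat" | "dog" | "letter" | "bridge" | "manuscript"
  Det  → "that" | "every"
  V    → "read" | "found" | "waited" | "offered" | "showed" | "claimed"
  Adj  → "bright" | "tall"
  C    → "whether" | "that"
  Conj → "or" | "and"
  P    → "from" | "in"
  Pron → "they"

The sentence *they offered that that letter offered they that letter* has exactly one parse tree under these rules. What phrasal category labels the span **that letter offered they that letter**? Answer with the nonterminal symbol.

S

S
  NP
    Pron: they
  VP
    V: offered
    CP
      C: that
      S
        NP
          Det: that
          N: letter
        VP
          V: offered
          NP
            Pron: they
          NP
            Det: that
            N: letter
The span 'that letter offered they that letter' is the S node built by S → NP VP.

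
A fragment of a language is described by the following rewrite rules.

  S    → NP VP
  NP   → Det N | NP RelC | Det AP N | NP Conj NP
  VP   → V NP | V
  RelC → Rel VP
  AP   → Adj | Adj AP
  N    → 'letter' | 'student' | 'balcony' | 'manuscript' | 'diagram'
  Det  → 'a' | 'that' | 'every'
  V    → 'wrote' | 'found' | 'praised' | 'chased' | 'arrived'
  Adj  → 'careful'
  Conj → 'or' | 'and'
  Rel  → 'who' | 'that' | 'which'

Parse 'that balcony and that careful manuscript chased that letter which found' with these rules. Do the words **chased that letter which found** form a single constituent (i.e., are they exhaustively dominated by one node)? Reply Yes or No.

Yes

[S [NP [NP [Det that] [N balcony]] [Conj and] [NP [Det that] [AP [Adj careful]] [N manuscript]]] [VP [V chased] [NP [NP [Det that] [N letter]] [RelC [Rel which] [VP [V found]]]]]]
The words 'chased that letter which found' are exhaustively dominated by a single VP node (built by VP → V NP), so they form a constituent.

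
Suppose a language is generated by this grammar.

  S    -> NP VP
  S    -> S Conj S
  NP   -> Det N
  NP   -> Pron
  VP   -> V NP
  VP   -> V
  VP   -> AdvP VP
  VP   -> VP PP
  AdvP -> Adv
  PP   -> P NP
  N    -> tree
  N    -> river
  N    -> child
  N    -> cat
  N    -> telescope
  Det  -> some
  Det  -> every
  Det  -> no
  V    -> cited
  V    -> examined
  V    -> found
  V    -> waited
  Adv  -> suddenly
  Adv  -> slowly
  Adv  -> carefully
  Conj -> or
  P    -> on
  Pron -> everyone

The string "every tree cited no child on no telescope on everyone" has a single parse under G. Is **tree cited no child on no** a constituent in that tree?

No

[S [NP [Det every] [N tree]] [VP [VP [VP [V cited] [NP [Det no] [N child]]] [PP [P on] [NP [Det no] [N telescope]]]] [PP [P on] [NP [Pron everyone]]]]]
The smallest constituent containing 'tree cited no child on no' is the S spanning 'every tree cited no child on no telescope on everyone'; no single node in the tree dominates exactly the given words.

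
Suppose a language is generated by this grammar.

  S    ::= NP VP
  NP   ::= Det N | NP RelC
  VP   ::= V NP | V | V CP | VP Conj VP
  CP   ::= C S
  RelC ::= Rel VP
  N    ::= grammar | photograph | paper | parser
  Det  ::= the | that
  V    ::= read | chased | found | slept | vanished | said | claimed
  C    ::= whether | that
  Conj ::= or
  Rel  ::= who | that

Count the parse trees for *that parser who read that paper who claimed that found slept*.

Two of the 3 distinct bracketings:
[S [NP [NP [Det that] [N parser]] [RelC [Rel who] [VP [V read] [NP [NP [NP [Det that] [N paper]] [RelC [Rel who] [VP [V claimed]]]] [RelC [Rel that] [VP [V found]]]]]]] [VP [V slept]]]
[S [NP [NP [NP [Det that] [N parser]] [RelC [Rel who] [VP [V read] [NP [NP [Det that] [N paper]] [RelC [Rel who] [VP [V claimed]]]]]]] [RelC [Rel that] [VP [V found]]]] [VP [V slept]]]
The trees differ in how a recursive rule is bracketed over the same span.

3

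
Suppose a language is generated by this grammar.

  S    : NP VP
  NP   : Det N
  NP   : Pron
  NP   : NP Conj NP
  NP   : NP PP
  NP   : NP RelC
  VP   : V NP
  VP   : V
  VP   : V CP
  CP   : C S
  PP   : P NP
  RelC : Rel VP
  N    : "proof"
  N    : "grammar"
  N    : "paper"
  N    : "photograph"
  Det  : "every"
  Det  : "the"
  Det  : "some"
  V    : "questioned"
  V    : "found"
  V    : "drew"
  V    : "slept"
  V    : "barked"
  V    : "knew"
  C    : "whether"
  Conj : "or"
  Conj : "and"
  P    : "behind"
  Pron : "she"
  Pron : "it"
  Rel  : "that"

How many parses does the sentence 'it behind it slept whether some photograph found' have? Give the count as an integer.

1

[S [NP [NP [Pron it]] [PP [P behind] [NP [Pron it]]]] [VP [V slept] [CP [C whether] [S [NP [Det some] [N photograph]] [VP [V found]]]]]]
No rule offers an alternative attachment or grouping for any span, so this is the only derivation.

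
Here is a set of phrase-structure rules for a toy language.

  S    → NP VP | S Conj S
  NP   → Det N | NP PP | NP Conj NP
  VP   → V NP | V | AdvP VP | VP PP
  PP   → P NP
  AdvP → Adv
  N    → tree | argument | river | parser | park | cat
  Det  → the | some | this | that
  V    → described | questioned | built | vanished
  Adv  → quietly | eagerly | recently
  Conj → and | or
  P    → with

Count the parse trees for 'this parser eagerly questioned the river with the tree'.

Two of the 3 distinct bracketings:
[S [NP [Det this] [N parser]] [VP [AdvP [Adv eagerly]] [VP [V questioned] [NP [NP [Det the] [N river]] [PP [P with] [NP [Det the] [N tree]]]]]]]
[S [NP [Det this] [N parser]] [VP [AdvP [Adv eagerly]] [VP [VP [V questioned] [NP [Det the] [N river]]] [PP [P with] [NP [Det the] [N tree]]]]]]
The difference turns on whether NP → NP PP is used at the relevant span, versus an alternative expansion of NP.

3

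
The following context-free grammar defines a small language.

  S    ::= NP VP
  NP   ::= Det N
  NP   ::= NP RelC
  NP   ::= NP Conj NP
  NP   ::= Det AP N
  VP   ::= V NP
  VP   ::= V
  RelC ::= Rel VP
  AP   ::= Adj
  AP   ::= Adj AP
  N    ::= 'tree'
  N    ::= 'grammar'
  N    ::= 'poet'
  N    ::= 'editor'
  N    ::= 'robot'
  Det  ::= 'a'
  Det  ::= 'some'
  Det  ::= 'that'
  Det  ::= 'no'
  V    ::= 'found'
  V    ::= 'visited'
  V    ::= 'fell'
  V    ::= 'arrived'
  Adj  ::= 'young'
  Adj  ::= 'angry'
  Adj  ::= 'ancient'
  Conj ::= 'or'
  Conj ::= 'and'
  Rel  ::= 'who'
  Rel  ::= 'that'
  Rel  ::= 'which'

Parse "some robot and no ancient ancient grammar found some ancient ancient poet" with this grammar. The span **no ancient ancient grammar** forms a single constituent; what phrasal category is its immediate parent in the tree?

NP

[S [NP [NP [Det some] [N robot]] [Conj and] [NP [Det no] [AP [Adj ancient] [AP [Adj ancient]]] [N grammar]]] [VP [V found] [NP [Det some] [AP [Adj ancient] [AP [Adj ancient]]] [N poet]]]]
The span 'no ancient ancient grammar' is the NP node built by NP → Det AP N.
Its mother is the NP built by NP → NP Conj NP.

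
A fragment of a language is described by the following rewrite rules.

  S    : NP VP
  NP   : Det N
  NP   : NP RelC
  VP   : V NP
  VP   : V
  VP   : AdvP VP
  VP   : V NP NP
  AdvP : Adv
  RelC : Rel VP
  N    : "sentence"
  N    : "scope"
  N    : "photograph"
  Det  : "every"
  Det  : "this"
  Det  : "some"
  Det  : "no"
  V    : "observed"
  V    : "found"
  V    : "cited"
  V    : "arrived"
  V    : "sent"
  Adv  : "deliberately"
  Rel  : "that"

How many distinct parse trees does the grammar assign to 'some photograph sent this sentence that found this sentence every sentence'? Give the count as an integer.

The two bracketings:
[S [NP [Det some] [N photograph]] [VP [V sent] [NP [NP [Det this] [N sentence]] [RelC [Rel that] [VP [V found] [NP [Det this] [N sentence]] [NP [Det every] [N sentence]]]]]]]
[S [NP [Det some] [N photograph]] [VP [V sent] [NP [NP [Det this] [N sentence]] [RelC [Rel that] [VP [V found] [NP [Det this] [N sentence]]]]] [NP [Det every] [N sentence]]]]
The trees differ in how a recursive rule is bracketed over the same span.

2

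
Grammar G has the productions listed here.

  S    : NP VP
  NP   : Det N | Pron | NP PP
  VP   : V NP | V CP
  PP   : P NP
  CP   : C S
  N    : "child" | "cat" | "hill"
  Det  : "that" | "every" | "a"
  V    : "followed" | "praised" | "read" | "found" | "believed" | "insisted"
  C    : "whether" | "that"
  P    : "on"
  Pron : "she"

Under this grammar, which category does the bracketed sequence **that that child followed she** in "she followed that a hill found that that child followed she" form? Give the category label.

CP

S
  NP
    Pron: she
  VP
    V: followed
    CP
      C: that
      S
        NP
          Det: a
          N: hill
        VP
          V: found
          CP
            C: that
            S
              NP
                Det: that
                N: child
              VP
                V: followed
                NP
                  Pron: she
The span 'that that child followed she' is the CP node built by CP → C S.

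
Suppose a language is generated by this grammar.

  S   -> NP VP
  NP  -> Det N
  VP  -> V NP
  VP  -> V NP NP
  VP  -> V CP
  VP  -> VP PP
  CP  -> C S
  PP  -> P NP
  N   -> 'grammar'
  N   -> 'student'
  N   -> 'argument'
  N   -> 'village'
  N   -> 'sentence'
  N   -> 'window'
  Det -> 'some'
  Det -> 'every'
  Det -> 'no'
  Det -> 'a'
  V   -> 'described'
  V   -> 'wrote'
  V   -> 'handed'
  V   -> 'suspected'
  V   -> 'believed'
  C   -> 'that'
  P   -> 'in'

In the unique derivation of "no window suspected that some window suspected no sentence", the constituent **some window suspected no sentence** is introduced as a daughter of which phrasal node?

S
  NP
    Det: no
    N: window
  VP
    V: suspected
    CP
      C: that
      S
        NP
          Det: some
          N: window
        VP
          V: suspected
          NP
            Det: no
            N: sentence
The span 'some window suspected no sentence' is the S node built by S → NP VP.
Its mother is the CP built by CP → C S.

CP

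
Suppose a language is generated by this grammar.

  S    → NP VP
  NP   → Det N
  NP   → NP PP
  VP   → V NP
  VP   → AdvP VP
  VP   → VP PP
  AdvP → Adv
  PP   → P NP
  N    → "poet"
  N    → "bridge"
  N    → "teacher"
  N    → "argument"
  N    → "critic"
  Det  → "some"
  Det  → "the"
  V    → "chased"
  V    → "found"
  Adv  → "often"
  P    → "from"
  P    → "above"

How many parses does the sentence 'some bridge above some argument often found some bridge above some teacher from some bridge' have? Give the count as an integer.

Two of the 9 distinct bracketings:
[S [NP [NP [Det some] [N bridge]] [PP [P above] [NP [Det some] [N argument]]]] [VP [AdvP [Adv often]] [VP [V found] [NP [NP [Det some] [N bridge]] [PP [P above] [NP [NP [Det some] [N teacher]] [PP [P from] [NP [Det some] [N bridge]]]]]]]]]
[S [NP [NP [Det some] [N bridge]] [PP [P above] [NP [Det some] [N argument]]]] [VP [AdvP [Adv often]] [VP [V found] [NP [NP [NP [Det some] [N bridge]] [PP [P above] [NP [Det some] [N teacher]]]] [PP [P from] [NP [Det some] [N bridge]]]]]]]
The trees differ in how a recursive rule is bracketed over the same span.

9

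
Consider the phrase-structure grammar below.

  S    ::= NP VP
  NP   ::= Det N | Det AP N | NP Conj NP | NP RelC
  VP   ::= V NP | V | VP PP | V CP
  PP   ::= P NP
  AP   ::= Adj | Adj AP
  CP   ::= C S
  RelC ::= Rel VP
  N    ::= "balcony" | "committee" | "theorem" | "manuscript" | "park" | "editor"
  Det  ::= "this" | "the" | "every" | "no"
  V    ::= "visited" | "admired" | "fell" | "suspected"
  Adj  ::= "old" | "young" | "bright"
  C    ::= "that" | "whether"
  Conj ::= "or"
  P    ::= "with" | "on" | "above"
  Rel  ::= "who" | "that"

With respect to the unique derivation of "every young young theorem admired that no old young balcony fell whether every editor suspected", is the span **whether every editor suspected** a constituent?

[S [NP [Det every] [AP [Adj young] [AP [Adj young]]] [N theorem]] [VP [V admired] [CP [C that] [S [NP [Det no] [AP [Adj old] [AP [Adj young]]] [N balcony]] [VP [V fell] [CP [C whether] [S [NP [Det every] [N editor]] [VP [V suspected]]]]]]]]]
The words 'whether every editor suspected' are exhaustively dominated by a single CP node (built by CP → C S), so they form a constituent.

Yes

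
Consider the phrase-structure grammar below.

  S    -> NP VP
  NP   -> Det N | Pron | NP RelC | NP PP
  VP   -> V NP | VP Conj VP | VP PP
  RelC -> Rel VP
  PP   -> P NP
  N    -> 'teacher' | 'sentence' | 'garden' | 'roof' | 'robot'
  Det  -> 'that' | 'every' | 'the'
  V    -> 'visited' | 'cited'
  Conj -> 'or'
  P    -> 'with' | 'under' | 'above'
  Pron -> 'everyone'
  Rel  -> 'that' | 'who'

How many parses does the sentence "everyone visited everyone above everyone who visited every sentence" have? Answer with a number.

3

Two of the 3 distinct bracketings:
[S [NP [Pron everyone]] [VP [V visited] [NP [NP [NP [Pron everyone]] [PP [P above] [NP [Pron everyone]]]] [RelC [Rel who] [VP [V visited] [NP [Det every] [N sentence]]]]]]]
[S [NP [Pron everyone]] [VP [V visited] [NP [NP [Pron everyone]] [PP [P above] [NP [NP [Pron everyone]] [RelC [Rel who] [VP [V visited] [NP [Det every] [N sentence]]]]]]]]]
The trees differ in how a recursive rule is bracketed over the same span.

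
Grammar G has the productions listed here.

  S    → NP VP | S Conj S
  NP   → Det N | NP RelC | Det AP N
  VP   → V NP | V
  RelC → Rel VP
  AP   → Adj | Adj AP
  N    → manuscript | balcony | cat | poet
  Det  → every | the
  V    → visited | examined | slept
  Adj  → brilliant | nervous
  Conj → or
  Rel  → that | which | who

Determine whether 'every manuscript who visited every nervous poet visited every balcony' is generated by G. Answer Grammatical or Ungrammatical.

Grammatical

S
  NP
    NP
      Det: every
      N: manuscript
    RelC
      Rel: who
      VP
        V: visited
        NP
          Det: every
          AP
            Adj: nervous
          N: poet
  VP
    V: visited
    NP
      Det: every
      N: balcony
Every word is introduced by a lexical rule and the phrasal rules combine the resulting categories into a single S.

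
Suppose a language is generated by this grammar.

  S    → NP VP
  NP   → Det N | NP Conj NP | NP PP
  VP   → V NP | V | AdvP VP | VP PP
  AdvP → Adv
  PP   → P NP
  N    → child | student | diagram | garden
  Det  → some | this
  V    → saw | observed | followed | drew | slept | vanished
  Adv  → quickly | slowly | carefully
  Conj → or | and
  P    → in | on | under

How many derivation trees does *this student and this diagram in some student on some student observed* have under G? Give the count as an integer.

5

Two of the 5 distinct bracketings:
[S [NP [NP [Det this] [N student]] [Conj and] [NP [NP [Det this] [N diagram]] [PP [P in] [NP [NP [Det some] [N student]] [PP [P on] [NP [Det some] [N student]]]]]]] [VP [V observed]]]
[S [NP [NP [Det this] [N student]] [Conj and] [NP [NP [NP [Det this] [N diagram]] [PP [P in] [NP [Det some] [N student]]]] [PP [P on] [NP [Det some] [N student]]]]] [VP [V observed]]]
The trees differ in how a recursive rule is bracketed over the same span.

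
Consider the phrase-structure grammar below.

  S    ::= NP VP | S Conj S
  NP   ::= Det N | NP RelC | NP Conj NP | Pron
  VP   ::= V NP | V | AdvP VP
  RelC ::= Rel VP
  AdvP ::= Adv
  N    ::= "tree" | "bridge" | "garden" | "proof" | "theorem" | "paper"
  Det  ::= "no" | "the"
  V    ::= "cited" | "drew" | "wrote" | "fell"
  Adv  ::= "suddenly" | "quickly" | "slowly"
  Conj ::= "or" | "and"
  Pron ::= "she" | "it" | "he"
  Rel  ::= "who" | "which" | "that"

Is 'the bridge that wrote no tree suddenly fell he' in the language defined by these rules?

[S [NP [NP [Det the] [N bridge]] [RelC [Rel that] [VP [V wrote] [NP [Det no] [N tree]]]]] [VP [AdvP [Adv suddenly]] [VP [V fell] [NP [Pron he]]]]]
Every word is introduced by a lexical rule and the phrasal rules combine the resulting categories into a single S.

Grammatical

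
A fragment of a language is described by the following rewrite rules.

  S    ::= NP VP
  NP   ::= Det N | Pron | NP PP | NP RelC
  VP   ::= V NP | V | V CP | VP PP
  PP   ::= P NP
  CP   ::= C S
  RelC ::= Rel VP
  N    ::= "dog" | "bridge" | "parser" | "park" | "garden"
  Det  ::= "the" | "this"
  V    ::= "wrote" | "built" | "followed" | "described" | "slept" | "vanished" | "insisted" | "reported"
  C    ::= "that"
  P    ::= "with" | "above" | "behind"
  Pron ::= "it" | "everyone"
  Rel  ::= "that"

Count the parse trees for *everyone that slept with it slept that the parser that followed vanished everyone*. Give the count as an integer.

2

The two bracketings:
[S [NP [NP [NP [Pron everyone]] [RelC [Rel that] [VP [V slept]]]] [PP [P with] [NP [Pron it]]]] [VP [V slept] [CP [C that] [S [NP [NP [Det the] [N parser]] [RelC [Rel that] [VP [V followed]]]] [VP [V vanished] [NP [Pron everyone]]]]]]]
[S [NP [NP [Pron everyone]] [RelC [Rel that] [VP [VP [V slept]] [PP [P with] [NP [Pron it]]]]]] [VP [V slept] [CP [C that] [S [NP [NP [Det the] [N parser]] [RelC [Rel that] [VP [V followed]]]] [VP [V vanished] [NP [Pron everyone]]]]]]]
The difference turns on whether NP → NP PP is used at the relevant span, versus an alternative expansion of NP.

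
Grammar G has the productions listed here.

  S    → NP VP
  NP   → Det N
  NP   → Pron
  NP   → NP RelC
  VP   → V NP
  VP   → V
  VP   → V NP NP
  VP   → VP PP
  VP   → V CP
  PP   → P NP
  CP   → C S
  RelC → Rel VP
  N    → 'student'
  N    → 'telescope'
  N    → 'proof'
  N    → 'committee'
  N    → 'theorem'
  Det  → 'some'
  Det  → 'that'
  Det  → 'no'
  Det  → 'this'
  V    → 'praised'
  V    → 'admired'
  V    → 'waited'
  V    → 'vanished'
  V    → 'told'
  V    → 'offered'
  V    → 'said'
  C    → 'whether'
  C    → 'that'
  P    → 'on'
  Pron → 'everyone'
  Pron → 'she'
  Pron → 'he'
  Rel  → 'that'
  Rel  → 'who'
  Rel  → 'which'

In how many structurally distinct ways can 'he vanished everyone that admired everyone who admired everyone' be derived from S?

6

Two of the 6 distinct bracketings:
[S [NP [Pron he]] [VP [V vanished] [NP [NP [Pron everyone]] [RelC [Rel that] [VP [V admired] [NP [NP [Pron everyone]] [RelC [Rel who] [VP [V admired] [NP [Pron everyone]]]]]]]]]]
[S [NP [Pron he]] [VP [V vanished] [NP [NP [Pron everyone]] [RelC [Rel that] [VP [V admired] [NP [NP [Pron everyone]] [RelC [Rel who] [VP [V admired]]]] [NP [Pron everyone]]]]]]]
The difference turns on whether VP → V is used at the relevant span, versus an alternative expansion of VP.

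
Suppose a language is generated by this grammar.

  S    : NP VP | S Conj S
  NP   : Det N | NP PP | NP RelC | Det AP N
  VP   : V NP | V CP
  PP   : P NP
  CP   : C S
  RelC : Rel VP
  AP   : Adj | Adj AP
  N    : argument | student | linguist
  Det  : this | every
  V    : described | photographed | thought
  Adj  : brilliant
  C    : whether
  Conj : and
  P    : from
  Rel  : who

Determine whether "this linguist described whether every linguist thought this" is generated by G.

Ungrammatical

For S → NP VP, the only prefix that parses as NP is 'this linguist', but the remainder 'described whether every linguist thought this' is not a VP under these rules. The alternative S rule S → S Conj S likewise has no satisfying split.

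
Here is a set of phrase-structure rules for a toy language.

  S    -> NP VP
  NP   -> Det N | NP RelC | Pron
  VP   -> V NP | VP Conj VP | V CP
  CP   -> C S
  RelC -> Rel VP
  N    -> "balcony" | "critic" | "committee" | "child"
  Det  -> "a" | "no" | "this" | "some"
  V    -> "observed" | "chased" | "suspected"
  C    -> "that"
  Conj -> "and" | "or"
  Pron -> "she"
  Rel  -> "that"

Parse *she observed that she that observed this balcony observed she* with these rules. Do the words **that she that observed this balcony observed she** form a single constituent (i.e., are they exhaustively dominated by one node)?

Yes

[S [NP [Pron she]] [VP [V observed] [CP [C that] [S [NP [NP [Pron she]] [RelC [Rel that] [VP [V observed] [NP [Det this] [N balcony]]]]] [VP [V observed] [NP [Pron she]]]]]]]
The words 'that she that observed this balcony observed she' are exhaustively dominated by a single CP node (built by CP → C S), so they form a constituent.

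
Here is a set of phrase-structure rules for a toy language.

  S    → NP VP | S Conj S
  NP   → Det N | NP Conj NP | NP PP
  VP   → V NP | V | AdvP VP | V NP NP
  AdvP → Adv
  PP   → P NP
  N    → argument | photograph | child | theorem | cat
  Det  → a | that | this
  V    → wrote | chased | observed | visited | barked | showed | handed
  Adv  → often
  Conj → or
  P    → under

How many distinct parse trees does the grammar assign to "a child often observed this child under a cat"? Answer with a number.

1

[S [NP [Det a] [N child]] [VP [AdvP [Adv often]] [VP [V observed] [NP [NP [Det this] [N child]] [PP [P under] [NP [Det a] [N cat]]]]]]]
No rule offers an alternative attachment or grouping for any span, so this is the only derivation.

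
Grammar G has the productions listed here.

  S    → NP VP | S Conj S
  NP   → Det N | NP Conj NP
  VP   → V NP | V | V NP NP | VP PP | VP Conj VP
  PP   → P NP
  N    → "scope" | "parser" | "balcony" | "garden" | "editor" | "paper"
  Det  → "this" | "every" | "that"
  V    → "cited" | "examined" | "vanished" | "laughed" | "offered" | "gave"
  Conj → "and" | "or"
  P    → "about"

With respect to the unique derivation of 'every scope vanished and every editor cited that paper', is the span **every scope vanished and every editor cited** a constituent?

[S [S [NP [Det every] [N scope]] [VP [V vanished]]] [Conj and] [S [NP [Det every] [N editor]] [VP [V cited] [NP [Det that] [N paper]]]]]
The smallest constituent containing 'every scope vanished and every editor cited' is the S spanning 'every scope vanished and every editor cited that paper'; no single node in the tree dominates exactly the given words.

No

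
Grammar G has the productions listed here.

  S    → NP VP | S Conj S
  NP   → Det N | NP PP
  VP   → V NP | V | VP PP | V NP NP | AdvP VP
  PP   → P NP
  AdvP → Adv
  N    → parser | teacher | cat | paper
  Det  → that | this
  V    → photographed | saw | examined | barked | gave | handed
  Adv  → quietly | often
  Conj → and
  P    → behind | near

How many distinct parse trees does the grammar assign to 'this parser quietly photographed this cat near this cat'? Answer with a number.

Two of the 3 distinct bracketings:
[S [NP [Det this] [N parser]] [VP [VP [AdvP [Adv quietly]] [VP [V photographed] [NP [Det this] [N cat]]]] [PP [P near] [NP [Det this] [N cat]]]]]
[S [NP [Det this] [N parser]] [VP [AdvP [Adv quietly]] [VP [V photographed] [NP [NP [Det this] [N cat]] [PP [P near] [NP [Det this] [N cat]]]]]]]
The difference turns on whether NP → NP PP is used at the relevant span, versus an alternative expansion of NP.

3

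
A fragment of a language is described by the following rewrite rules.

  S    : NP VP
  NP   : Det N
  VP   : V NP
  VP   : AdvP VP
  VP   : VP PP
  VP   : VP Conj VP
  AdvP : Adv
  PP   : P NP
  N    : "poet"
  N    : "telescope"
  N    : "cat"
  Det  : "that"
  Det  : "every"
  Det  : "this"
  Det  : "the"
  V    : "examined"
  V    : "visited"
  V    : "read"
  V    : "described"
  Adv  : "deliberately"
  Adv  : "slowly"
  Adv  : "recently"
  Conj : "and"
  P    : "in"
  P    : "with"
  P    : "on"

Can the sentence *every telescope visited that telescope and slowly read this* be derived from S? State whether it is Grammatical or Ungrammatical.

Ungrammatical

For S → NP VP, the only prefix that parses as NP is 'every telescope', but the remainder 'visited that telescope and slowly read this' is not a VP under these rules.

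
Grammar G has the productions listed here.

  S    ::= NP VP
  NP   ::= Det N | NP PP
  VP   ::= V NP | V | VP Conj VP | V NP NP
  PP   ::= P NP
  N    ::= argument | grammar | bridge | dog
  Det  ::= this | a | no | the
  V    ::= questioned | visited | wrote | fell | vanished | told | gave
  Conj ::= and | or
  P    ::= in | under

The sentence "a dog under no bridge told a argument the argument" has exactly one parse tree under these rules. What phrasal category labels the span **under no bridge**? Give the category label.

PP

[S [NP [NP [Det a] [N dog]] [PP [P under] [NP [Det no] [N bridge]]]] [VP [V told] [NP [Det a] [N argument]] [NP [Det the] [N argument]]]]
The span 'under no bridge' is the PP node built by PP → P NP.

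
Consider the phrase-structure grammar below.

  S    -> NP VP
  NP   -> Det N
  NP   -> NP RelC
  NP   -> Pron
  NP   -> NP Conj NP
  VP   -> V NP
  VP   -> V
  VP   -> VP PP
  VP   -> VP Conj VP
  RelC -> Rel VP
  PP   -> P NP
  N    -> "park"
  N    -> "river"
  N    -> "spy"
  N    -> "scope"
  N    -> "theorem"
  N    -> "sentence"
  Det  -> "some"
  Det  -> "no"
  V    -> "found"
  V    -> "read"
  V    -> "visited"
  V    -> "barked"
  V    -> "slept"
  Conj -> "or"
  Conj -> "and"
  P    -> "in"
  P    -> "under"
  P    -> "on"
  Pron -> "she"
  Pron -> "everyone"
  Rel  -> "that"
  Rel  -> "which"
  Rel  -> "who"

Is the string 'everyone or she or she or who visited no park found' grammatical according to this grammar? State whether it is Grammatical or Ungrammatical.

Ungrammatical

A Conj word can never sit immediately before a Rel word in any string this grammar generates, so the substring 'or who' rules out a derivation.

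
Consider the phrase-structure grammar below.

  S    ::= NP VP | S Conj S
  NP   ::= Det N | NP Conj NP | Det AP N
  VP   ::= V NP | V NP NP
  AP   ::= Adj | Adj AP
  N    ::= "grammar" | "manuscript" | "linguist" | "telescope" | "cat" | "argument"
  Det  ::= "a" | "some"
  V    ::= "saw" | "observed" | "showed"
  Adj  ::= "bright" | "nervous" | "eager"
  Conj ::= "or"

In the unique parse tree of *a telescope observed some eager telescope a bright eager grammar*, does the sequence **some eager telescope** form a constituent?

[S [NP [Det a] [N telescope]] [VP [V observed] [NP [Det some] [AP [Adj eager]] [N telescope]] [NP [Det a] [AP [Adj bright] [AP [Adj eager]]] [N grammar]]]]
The words 'some eager telescope' are exhaustively dominated by a single NP node (built by NP → Det AP N), so they form a constituent.

Yes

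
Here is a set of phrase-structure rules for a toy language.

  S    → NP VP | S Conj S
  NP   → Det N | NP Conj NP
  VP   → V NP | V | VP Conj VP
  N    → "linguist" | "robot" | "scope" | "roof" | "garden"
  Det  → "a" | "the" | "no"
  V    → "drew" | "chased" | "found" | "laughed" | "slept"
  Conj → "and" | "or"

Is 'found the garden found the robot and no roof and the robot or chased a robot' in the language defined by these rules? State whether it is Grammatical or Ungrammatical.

For S → NP VP, no prefix of the string parses as an NP. The alternative S rule S → S Conj S likewise has no satisfying split.

Ungrammatical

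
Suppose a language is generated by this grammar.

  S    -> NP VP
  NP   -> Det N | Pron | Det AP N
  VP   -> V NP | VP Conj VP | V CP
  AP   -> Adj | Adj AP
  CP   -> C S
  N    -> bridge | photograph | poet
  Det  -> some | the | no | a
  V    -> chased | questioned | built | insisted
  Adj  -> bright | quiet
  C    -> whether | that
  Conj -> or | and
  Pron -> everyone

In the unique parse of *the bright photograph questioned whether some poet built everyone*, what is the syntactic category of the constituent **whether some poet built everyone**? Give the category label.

[S [NP [Det the] [AP [Adj bright]] [N photograph]] [VP [V questioned] [CP [C whether] [S [NP [Det some] [N poet]] [VP [V built] [NP [Pron everyone]]]]]]]
The span 'whether some poet built everyone' is the CP node built by CP → C S.

CP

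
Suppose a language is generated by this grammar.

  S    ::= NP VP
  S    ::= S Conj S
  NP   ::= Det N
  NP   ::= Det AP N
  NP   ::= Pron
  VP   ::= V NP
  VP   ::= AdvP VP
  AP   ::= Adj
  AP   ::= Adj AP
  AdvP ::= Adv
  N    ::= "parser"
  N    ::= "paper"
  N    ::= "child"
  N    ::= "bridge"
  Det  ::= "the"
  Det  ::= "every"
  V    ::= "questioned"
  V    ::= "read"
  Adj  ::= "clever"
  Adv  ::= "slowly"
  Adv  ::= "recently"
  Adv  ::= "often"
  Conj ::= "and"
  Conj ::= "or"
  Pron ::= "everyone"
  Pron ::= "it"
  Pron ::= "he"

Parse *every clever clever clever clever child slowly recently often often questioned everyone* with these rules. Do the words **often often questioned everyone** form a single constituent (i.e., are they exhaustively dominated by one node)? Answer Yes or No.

[S [NP [Det every] [AP [Adj clever] [AP [Adj clever] [AP [Adj clever] [AP [Adj clever]]]]] [N child]] [VP [AdvP [Adv slowly]] [VP [AdvP [Adv recently]] [VP [AdvP [Adv often]] [VP [AdvP [Adv often]] [VP [V questioned] [NP [Pron everyone]]]]]]]]
The words 'often often questioned everyone' are exhaustively dominated by a single VP node (built by VP → AdvP VP), so they form a constituent.

Yes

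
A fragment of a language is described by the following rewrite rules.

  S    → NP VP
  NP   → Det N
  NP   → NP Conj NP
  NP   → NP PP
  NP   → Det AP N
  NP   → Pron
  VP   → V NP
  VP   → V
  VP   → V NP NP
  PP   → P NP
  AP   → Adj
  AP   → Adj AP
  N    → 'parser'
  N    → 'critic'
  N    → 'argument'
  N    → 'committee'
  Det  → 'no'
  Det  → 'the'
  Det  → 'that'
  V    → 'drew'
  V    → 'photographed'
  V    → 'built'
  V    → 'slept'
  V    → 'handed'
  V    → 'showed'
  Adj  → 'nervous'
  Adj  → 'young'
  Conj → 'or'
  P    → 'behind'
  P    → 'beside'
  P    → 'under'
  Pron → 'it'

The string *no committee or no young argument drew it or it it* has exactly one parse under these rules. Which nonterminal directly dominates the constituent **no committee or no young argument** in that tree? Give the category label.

S
  NP
    NP
      Det: no
      N: committee
    Conj: or
    NP
      Det: no
      AP
        Adj: young
      N: argument
  VP
    V: drew
    NP
      NP
        Pron: it
      Conj: or
      NP
        Pron: it
    NP
      Pron: it
The span 'no committee or no young argument' is the NP node built by NP → NP Conj NP.
Its mother is the S built by S → NP VP.

S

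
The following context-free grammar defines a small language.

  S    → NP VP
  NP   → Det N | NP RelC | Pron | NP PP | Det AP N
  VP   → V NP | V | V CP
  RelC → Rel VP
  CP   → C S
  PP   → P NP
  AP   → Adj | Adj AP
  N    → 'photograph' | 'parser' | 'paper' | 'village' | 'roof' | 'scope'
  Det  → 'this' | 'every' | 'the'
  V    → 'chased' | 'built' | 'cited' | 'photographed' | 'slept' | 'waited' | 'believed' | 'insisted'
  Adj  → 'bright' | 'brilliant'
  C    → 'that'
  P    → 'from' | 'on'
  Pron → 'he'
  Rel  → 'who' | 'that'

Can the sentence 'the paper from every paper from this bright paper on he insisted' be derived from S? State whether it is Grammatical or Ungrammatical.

Grammatical

[S [NP [NP [Det the] [N paper]] [PP [P from] [NP [NP [Det every] [N paper]] [PP [P from] [NP [NP [Det this] [AP [Adj bright]] [N paper]] [PP [P on] [NP [Pron he]]]]]]]] [VP [V insisted]]]
Each bracket corresponds to one application of a listed rule, so the string is derivable from S.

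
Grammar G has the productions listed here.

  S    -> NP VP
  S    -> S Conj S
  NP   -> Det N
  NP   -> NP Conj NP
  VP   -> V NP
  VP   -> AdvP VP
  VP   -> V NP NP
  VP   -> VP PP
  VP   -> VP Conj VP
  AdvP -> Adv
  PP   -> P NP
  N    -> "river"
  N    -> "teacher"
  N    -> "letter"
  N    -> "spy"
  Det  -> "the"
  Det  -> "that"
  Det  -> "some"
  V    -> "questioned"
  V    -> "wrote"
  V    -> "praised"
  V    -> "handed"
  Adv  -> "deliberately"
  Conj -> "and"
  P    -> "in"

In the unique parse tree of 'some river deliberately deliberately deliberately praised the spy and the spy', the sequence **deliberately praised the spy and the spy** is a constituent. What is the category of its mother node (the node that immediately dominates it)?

S
  NP
    Det: some
    N: river
  VP
    AdvP
      Adv: deliberately
    VP
      AdvP
        Adv: deliberately
      VP
        AdvP
          Adv: deliberately
        VP
          V: praised
          NP
            NP
              Det: the
              N: spy
            Conj: and
            NP
              Det: the
              N: spy
The span 'deliberately praised the spy and the spy' is the VP node built by VP → AdvP VP.
Its mother is the VP built by VP → AdvP VP.

VP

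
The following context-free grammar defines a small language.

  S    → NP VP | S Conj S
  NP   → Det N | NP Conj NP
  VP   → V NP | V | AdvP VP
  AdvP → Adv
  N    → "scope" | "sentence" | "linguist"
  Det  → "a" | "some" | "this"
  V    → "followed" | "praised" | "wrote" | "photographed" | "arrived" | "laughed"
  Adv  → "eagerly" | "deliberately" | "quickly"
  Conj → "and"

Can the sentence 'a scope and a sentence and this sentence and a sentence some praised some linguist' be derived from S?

Ungrammatical

An N word can never sit immediately before a Det word in any string this grammar generates, so the substring 'sentence some' rules out a derivation.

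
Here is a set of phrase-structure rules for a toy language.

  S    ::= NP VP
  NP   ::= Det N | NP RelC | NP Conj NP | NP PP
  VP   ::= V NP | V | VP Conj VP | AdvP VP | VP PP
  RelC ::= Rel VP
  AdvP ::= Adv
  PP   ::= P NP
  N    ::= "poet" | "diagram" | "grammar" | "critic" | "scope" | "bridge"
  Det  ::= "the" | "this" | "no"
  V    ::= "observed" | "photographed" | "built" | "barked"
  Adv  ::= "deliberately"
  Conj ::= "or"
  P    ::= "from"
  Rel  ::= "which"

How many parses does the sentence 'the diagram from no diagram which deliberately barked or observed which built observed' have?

Two of the 6 distinct bracketings:
[S [NP [NP [NP [NP [Det the] [N diagram]] [PP [P from] [NP [Det no] [N diagram]]]] [RelC [Rel which] [VP [VP [AdvP [Adv deliberately]] [VP [V barked]]] [Conj or] [VP [V observed]]]]] [RelC [Rel which] [VP [V built]]]] [VP [V observed]]]
[S [NP [NP [NP [NP [Det the] [N diagram]] [PP [P from] [NP [Det no] [N diagram]]]] [RelC [Rel which] [VP [AdvP [Adv deliberately]] [VP [VP [V barked]] [Conj or] [VP [V observed]]]]]] [RelC [Rel which] [VP [V built]]]] [VP [V observed]]]
The trees differ in how a recursive rule is bracketed over the same span.

6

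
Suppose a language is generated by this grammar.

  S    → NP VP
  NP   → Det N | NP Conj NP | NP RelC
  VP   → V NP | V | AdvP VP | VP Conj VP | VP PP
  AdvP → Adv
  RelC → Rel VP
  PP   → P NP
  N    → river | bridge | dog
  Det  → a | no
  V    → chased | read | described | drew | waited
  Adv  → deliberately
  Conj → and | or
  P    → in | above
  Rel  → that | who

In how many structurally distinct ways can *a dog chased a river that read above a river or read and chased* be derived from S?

Two of the 7 distinct bracketings:
[S [NP [Det a] [N dog]] [VP [V chased] [NP [NP [Det a] [N river]] [RelC [Rel that] [VP [VP [VP [V read]] [PP [P above] [NP [Det a] [N river]]]] [Conj or] [VP [VP [V read]] [Conj and] [VP [V chased]]]]]]]]
[S [NP [Det a] [N dog]] [VP [V chased] [NP [NP [Det a] [N river]] [RelC [Rel that] [VP [VP [VP [VP [V read]] [PP [P above] [NP [Det a] [N river]]]] [Conj or] [VP [V read]]] [Conj and] [VP [V chased]]]]]]]
The trees differ in how a recursive rule is bracketed over the same span.

7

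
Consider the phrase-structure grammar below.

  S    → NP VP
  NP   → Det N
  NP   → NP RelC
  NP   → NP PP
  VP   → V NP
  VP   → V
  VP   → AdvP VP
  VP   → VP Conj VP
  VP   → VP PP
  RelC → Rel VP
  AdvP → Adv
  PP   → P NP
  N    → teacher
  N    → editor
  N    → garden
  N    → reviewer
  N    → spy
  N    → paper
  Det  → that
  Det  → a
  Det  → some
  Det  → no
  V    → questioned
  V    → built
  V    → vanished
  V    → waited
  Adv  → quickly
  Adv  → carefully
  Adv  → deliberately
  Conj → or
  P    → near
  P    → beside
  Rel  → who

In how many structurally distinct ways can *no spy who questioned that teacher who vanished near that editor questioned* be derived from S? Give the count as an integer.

6

Two of the 6 distinct bracketings:
[S [NP [NP [Det no] [N spy]] [RelC [Rel who] [VP [V questioned] [NP [NP [Det that] [N teacher]] [RelC [Rel who] [VP [VP [V vanished]] [PP [P near] [NP [Det that] [N editor]]]]]]]]] [VP [V questioned]]]
[S [NP [NP [Det no] [N spy]] [RelC [Rel who] [VP [V questioned] [NP [NP [NP [Det that] [N teacher]] [RelC [Rel who] [VP [V vanished]]]] [PP [P near] [NP [Det that] [N editor]]]]]]] [VP [V questioned]]]
The difference turns on whether NP → NP PP is used at the relevant span, versus an alternative expansion of NP.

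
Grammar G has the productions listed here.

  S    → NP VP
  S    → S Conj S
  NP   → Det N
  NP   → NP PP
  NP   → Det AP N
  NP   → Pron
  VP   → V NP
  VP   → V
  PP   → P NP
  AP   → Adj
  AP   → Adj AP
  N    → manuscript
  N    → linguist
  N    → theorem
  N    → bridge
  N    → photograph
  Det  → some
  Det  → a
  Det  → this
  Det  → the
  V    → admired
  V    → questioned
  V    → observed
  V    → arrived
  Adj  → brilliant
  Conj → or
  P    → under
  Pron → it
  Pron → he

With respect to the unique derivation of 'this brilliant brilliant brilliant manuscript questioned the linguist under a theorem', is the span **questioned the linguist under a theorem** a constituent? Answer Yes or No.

Yes

[S [NP [Det this] [AP [Adj brilliant] [AP [Adj brilliant] [AP [Adj brilliant]]]] [N manuscript]] [VP [V questioned] [NP [NP [Det the] [N linguist]] [PP [P under] [NP [Det a] [N theorem]]]]]]
The words 'questioned the linguist under a theorem' are exhaustively dominated by a single VP node (built by VP → V NP), so they form a constituent.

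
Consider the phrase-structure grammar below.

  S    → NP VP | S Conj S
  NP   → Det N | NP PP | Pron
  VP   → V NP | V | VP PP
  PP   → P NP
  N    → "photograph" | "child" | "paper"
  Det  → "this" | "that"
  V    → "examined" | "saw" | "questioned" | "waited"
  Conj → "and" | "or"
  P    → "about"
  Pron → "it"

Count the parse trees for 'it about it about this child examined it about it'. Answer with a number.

Two of the 4 distinct bracketings:
[S [NP [NP [Pron it]] [PP [P about] [NP [NP [Pron it]] [PP [P about] [NP [Det this] [N child]]]]]] [VP [V examined] [NP [NP [Pron it]] [PP [P about] [NP [Pron it]]]]]]
[S [NP [NP [Pron it]] [PP [P about] [NP [NP [Pron it]] [PP [P about] [NP [Det this] [N child]]]]]] [VP [VP [V examined] [NP [Pron it]]] [PP [P about] [NP [Pron it]]]]]
The difference turns on whether VP → VP PP is used at the relevant span, versus an alternative expansion of VP.

4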